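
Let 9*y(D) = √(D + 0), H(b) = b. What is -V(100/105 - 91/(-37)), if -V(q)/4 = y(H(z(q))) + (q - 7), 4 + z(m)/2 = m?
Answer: -11152/777 + 4*I*√710178/6993 ≈ -14.353 + 0.48204*I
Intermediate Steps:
z(m) = -8 + 2*m
y(D) = √D/9 (y(D) = √(D + 0)/9 = √D/9)
V(q) = 28 - 4*q - 4*√(-8 + 2*q)/9 (V(q) = -4*(√(-8 + 2*q)/9 + (q - 7)) = -4*(√(-8 + 2*q)/9 + (-7 + q)) = -4*(-7 + q + √(-8 + 2*q)/9) = 28 - 4*q - 4*√(-8 + 2*q)/9)
-V(100/105 - 91/(-37)) = -(28 - 4*(100/105 - 91/(-37)) - 4*√(-8 + 2*(100/105 - 91/(-37)))/9) = -(28 - 4*(100*(1/105) - 91*(-1/37)) - 4*√(-8 + 2*(100*(1/105) - 91*(-1/37)))/9) = -(28 - 4*(20/21 + 91/37) - 4*√(-8 + 2*(20/21 + 91/37))/9) = -(28 - 4*2651/777 - 4*√(-8 + 2*(2651/777))/9) = -(28 - 10604/777 - 4*√(-8 + 5302/777)/9) = -(28 - 10604/777 - 4*I*√710178/6993) = -(11152/777 - 4*I*√710178/6993) = -11152/777 + 4*I*√710178/6993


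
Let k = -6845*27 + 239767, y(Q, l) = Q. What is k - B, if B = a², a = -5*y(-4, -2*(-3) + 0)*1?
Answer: 54552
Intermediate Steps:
a = 20 (a = -5*(-4)*1 = 20*1 = 20)
k = 54952 (k = -184815 + 239767 = 54952)
B = 400 (B = 20² = 400)
k - B = 54952 - 1*400 = 54952 - 400 = 54552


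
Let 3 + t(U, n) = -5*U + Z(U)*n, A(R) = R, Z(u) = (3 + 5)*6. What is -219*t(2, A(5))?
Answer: -49713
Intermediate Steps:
Z(u) = 48 (Z(u) = 8*6 = 48)
t(U, n) = -3 - 5*U + 48*n (t(U, n) = -3 + (-5*U + 48*n) = -3 - 5*U + 48*n)
-219*t(2, A(5)) = -219*(-3 - 5*2 + 48*5) = -219*(-3 - 10 + 240) = -219*227 = -49713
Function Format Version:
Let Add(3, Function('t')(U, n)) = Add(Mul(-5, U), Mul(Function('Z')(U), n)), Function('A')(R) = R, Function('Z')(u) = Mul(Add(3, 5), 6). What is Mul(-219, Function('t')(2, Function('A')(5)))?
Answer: -49713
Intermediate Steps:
Function('Z')(u) = 48 (Function('Z')(u) = Mul(8, 6) = 48)
Function('t')(U, n) = Add(-3, Mul(-5, U), Mul(48, n)) (Function('t')(U, n) = Add(-3, Add(Mul(-5, U), Mul(48, n))) = Add(-3, Mul(-5, U), Mul(48, n)))
Mul(-219, Function('t')(2, Function('A')(5))) = Mul(-219, Add(-3, Mul(-5, 2), Mul(48, 5))) = Mul(-219, Add(-3, -10, 240)) = Mul(-219, 227) = -49713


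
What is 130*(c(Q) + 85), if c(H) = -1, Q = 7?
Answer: 10920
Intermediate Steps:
130*(c(Q) + 85) = 130*(-1 + 85) = 130*84 = 10920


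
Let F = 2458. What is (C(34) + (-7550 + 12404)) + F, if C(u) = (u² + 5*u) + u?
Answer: 8672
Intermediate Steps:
C(u) = u² + 6*u
(C(34) + (-7550 + 12404)) + F = (34*(6 + 34) + (-7550 + 12404)) + 2458 = (34*40 + 4854) + 2458 = (1360 + 4854) + 2458 = 6214 + 2458 = 8672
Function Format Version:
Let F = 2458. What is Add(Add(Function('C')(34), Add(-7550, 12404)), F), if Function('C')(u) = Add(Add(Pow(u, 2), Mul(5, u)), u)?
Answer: 8672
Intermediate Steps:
Function('C')(u) = Add(Pow(u, 2), Mul(6, u))
Add(Add(Function('C')(34), Add(-7550, 12404)), F) = Add(Add(Mul(34, Add(6, 34)), Add(-7550, 12404)), 2458) = Add(Add(Mul(34, 40), 4854), 2458) = Add(Add(1360, 4854), 2458) = Add(6214, 2458) = 8672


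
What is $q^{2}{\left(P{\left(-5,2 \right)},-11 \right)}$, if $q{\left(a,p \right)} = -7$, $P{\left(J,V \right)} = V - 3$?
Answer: $49$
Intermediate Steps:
$P{\left(J,V \right)} = -3 + V$ ($P{\left(J,V \right)} = V - 3 = -3 + V$)
$q^{2}{\left(P{\left(-5,2 \right)},-11 \right)} = \left(-7\right)^{2} = 49$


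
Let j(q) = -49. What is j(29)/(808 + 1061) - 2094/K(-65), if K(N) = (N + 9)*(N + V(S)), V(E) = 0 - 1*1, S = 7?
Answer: -97495/164472 ≈ -0.59278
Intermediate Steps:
V(E) = -1 (V(E) = 0 - 1 = -1)
K(N) = (-1 + N)*(9 + N) (K(N) = (N + 9)*(N - 1) = (9 + N)*(-1 + N) = (-1 + N)*(9 + N))
j(29)/(808 + 1061) - 2094/K(-65) = -49/(808 + 1061) - 2094/(-9 + (-65)² + 8*(-65)) = -49/1869 - 2094/(-9 + 4225 - 520) = -49*1/1869 - 2094/3696 = -7/267 - 2094*1/3696 = -7/267 - 349/616 = -97495/164472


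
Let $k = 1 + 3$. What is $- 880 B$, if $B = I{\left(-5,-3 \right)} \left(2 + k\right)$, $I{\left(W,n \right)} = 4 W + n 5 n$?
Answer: $-132000$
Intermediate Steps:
$k = 4$
$I{\left(W,n \right)} = 4 W + 5 n^{2}$ ($I{\left(W,n \right)} = 4 W + 5 n n = 4 W + 5 n^{2}$)
$B = 150$ ($B = \left(4 \left(-5\right) + 5 \left(-3\right)^{2}\right) \left(2 + 4\right) = \left(-20 + 5 \cdot 9\right) 6 = \left(-20 + 45\right) 6 = 25 \cdot 6 = 150$)
$- 880 B = \left(-880\right) 150 = -132000$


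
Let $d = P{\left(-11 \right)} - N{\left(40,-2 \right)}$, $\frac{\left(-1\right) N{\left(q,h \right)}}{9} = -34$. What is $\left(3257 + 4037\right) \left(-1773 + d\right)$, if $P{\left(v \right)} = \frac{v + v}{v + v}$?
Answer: $-15156932$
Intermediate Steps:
$N{\left(q,h \right)} = 306$ ($N{\left(q,h \right)} = \left(-9\right) \left(-34\right) = 306$)
$P{\left(v \right)} = 1$ ($P{\left(v \right)} = \frac{2 v}{2 v} = 2 v \frac{1}{2 v} = 1$)
$d = -305$ ($d = 1 - 306 = -305$)
$\left(3257 + 4037\right) \left(-1773 + d\right) = \left(3257 + 4037\right) \left(-1773 - 305\right) = 7294 \left(-2078\right) = -15156932$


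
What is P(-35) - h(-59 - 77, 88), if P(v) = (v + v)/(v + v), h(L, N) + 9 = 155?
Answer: -145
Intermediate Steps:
h(L, N) = 146 (h(L, N) = -9 + 155 = 146)
P(v) = 1 (P(v) = (2*v)/((2*v)) = (2*v)*(1/(2*v)) = 1)
P(-35) - h(-59 - 77, 88) = 1 - 1*146 = 1 - 146 = -145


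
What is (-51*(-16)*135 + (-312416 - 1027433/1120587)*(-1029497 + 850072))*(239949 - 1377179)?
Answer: -71435195604352619960350/1120587 ≈ -6.3748e+16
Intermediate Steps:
(-51*(-16)*135 + (-312416 - 1027433/1120587)*(-1029497 + 850072))*(239949 - 1377179) = (816*135 + (-312416 - 1027433*1/1120587)*(-179425))*(-1137230) = (110160 + (-312416 - 1027433/1120587)*(-179425))*(-1137230) = (110160 - 350090335625/1120587*(-179425))*(-1137230) = (110160 + 62814958469515625/1120587)*(-1137230) = (62815081913379545/1120587)*(-1137230) = -71435195604352619960350/1120587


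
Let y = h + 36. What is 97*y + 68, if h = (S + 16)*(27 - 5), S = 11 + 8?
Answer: 78250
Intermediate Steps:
S = 19
h = 770 (h = (19 + 16)*(27 - 5) = 35*22 = 770)
y = 806 (y = 770 + 36 = 806)
97*y + 68 = 97*806 + 68 = 78182 + 68 = 78250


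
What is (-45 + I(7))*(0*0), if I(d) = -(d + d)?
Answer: 0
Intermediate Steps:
I(d) = -2*d
(-45 + I(7))*(0*0) = (-45 - 2*7)*(0*0) = (-45 - 14)*0 = -59*0 = 0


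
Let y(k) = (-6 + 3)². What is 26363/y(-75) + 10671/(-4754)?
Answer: 125233663/42786 ≈ 2927.0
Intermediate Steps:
y(k) = 9 (y(k) = (-3)² = 9)
26363/y(-75) + 10671/(-4754) = 26363/9 + 10671/(-4754) = 26363*(⅑) + 10671*(-1/4754) = 26363/9 - 10671/4754 = 125233663/42786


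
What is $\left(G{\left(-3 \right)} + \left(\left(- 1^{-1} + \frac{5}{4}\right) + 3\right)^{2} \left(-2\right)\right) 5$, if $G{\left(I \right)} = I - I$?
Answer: $- \frac{845}{8} \approx -105.63$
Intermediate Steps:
$G{\left(I \right)} = 0$
$\left(G{\left(-3 \right)} + \left(\left(- 1^{-1} + \frac{5}{4}\right) + 3\right)^{2} \left(-2\right)\right) 5 = \left(0 + \left(\left(- 1^{-1} + \frac{5}{4}\right) + 3\right)^{2} \left(-2\right)\right) 5 = \left(0 + \left(\left(\left(-1\right) 1 + 5 \cdot \frac{1}{4}\right) + 3\right)^{2} \left(-2\right)\right) 5 = \left(0 + \left(\left(-1 + \frac{5}{4}\right) + 3\right)^{2} \left(-2\right)\right) 5 = \left(0 + \left(\frac{1}{4} + 3\right)^{2} \left(-2\right)\right) 5 = \left(0 + \left(\frac{13}{4}\right)^{2} \left(-2\right)\right) 5 = \left(0 + \frac{169}{16} \left(-2\right)\right) 5 = \left(0 - \frac{169}{8}\right) 5 = \left(- \frac{169}{8}\right) 5 = - \frac{845}{8}$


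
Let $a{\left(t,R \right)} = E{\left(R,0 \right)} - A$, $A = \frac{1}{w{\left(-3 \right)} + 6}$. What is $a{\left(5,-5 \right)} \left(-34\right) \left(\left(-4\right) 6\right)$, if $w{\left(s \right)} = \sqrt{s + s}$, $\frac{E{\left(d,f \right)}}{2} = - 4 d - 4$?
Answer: $\frac{181968}{7} + \frac{136 i \sqrt{6}}{7} \approx 25995.0 + 47.59 i$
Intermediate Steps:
$E{\left(d,f \right)} = -8 - 8 d$ ($E{\left(d,f \right)} = 2 \left(- 4 d - 4\right) = 2 \left(-4 - 4 d\right) = -8 - 8 d$)
$w{\left(s \right)} = \sqrt{2} \sqrt{s}$ ($w{\left(s \right)} = \sqrt{2 s} = \sqrt{2} \sqrt{s}$)
$A = \frac{1}{6 + i \sqrt{6}}$ ($A = \frac{1}{\sqrt{2} \sqrt{-3} + 6} = \frac{1}{\sqrt{2} i \sqrt{3} + 6} = \frac{1}{i \sqrt{6} + 6} = \frac{1}{6 + i \sqrt{6}} \approx 0.14286 - 0.058321 i$)
$a{\left(t,R \right)} = - \frac{57}{7} - 8 R + \frac{i \sqrt{6}}{42}$ ($a{\left(t,R \right)} = \left(-8 - 8 R\right) - \left(\frac{1}{7} - \frac{i \sqrt{6}}{42}\right) = - \frac{57}{7} - 8 R + \frac{i \sqrt{6}}{42}$)
$a{\left(5,-5 \right)} \left(-34\right) \left(\left(-4\right) 6\right) = \left(- \frac{57}{7} - -40 + \frac{i \sqrt{6}}{42}\right) \left(-34\right) \left(\left(-4\right) 6\right) = \left(- \frac{57}{7} + 40 + \frac{i \sqrt{6}}{42}\right) \left(-34\right) \left(-24\right) = \left(\frac{223}{7} + \frac{i \sqrt{6}}{42}\right) \left(-34\right) \left(-24\right) = \left(- \frac{7582}{7} - \frac{17 i \sqrt{6}}{21}\right) \left(-24\right) = \frac{181968}{7} + \frac{136 i \sqrt{6}}{7}$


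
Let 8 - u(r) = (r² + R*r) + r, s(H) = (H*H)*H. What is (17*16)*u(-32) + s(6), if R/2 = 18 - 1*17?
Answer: -250024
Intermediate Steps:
R = 2 (R = 2*(18 - 1*17) = 2*(18 - 17) = 2*1 = 2)
s(H) = H³ (s(H) = H²*H = H³)
u(r) = 8 - r² - 3*r (u(r) = 8 - ((r² + 2*r) + r) = 8 - (r² + 3*r) = 8 + (-r² - 3*r) = 8 - r² - 3*r)
(17*16)*u(-32) + s(6) = (17*16)*(8 - 1*(-32)² - 3*(-32)) + 6³ = 272*(8 - 1*1024 + 96) + 216 = 272*(8 - 1024 + 96) + 216 = 272*(-920) + 216 = -250240 + 216 = -250024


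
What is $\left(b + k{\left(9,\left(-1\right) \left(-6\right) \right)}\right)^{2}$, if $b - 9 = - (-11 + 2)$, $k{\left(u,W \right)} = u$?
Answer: $729$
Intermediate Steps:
$b = 18$ ($b = 9 - \left(-11 + 2\right) = 9 - -9 = 9 + 9 = 18$)
$\left(b + k{\left(9,\left(-1\right) \left(-6\right) \right)}\right)^{2} = \left(18 + 9\right)^{2} = 27^{2} = 729$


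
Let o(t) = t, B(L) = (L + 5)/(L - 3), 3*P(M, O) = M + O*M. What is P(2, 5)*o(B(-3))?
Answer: -4/3 ≈ -1.3333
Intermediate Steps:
P(M, O) = M/3 + M*O/3 (P(M, O) = (M + O*M)/3 = (M + M*O)/3 = M/3 + M*O/3)
B(L) = (5 + L)/(-3 + L)
P(2, 5)*o(B(-3)) = ((⅓)*2*(1 + 5))*((5 - 3)/(-3 - 3)) = ((⅓)*2*6)*(2/(-6)) = 4*(-⅙*2) = 4*(-⅓) = -4/3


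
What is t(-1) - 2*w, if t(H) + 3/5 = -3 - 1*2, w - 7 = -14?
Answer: 42/5 ≈ 8.4000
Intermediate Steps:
w = -7 (w = 7 - 14 = -7)
t(H) = -28/5 (t(H) = -⅗ + (-3 - 1*2) = -⅗ + (-3 - 2) = -⅗ - 5 = -28/5)
t(-1) - 2*w = -28/5 - 2*(-7) = -28/5 + 14 = 42/5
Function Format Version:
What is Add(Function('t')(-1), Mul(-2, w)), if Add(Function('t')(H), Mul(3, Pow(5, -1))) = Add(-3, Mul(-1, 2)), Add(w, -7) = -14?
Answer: Rational(42, 5) ≈ 8.4000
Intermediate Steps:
w = -7 (w = Add(7, -14) = -7)
Function('t')(H) = Rational(-28, 5) (Function('t')(H) = Add(Rational(-3, 5), Add(-3, Mul(-1, 2))) = Add(Rational(-3, 5), Add(-3, -2)) = Add(Rational(-3, 5), -5) = Rational(-28, 5))
Add(Function('t')(-1), Mul(-2, w)) = Add(Rational(-28, 5), Mul(-2, -7)) = Add(Rational(-28, 5), 14) = Rational(42, 5)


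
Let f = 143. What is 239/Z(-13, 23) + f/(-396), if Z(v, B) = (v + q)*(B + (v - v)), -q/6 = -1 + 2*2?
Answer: -17873/25668 ≈ -0.69631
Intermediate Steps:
q = -18 (q = -6*(-1 + 2*2) = -6*(-1 + 4) = -6*3 = -18)
Z(v, B) = B*(-18 + v) (Z(v, B) = (v - 18)*(B + (v - v)) = (-18 + v)*(B + 0) = (-18 + v)*B = B*(-18 + v))
239/Z(-13, 23) + f/(-396) = 239/((23*(-18 - 13))) + 143/(-396) = 239/((23*(-31))) + 143*(-1/396) = 239/(-713) - 13/36 = 239*(-1/713) - 13/36 = -239/713 - 13/36 = -17873/25668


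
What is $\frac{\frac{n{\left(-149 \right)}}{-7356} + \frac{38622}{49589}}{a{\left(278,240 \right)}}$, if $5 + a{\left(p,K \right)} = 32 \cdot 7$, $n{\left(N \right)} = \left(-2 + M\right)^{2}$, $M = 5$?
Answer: $\frac{31517459}{8876232644} \approx 0.0035508$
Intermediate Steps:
$n{\left(N \right)} = 9$ ($n{\left(N \right)} = \left(-2 + 5\right)^{2} = 3^{2} = 9$)
$a{\left(p,K \right)} = 219$ ($a{\left(p,K \right)} = -5 + 32 \cdot 7 = -5 + 224 = 219$)
$\frac{\frac{n{\left(-149 \right)}}{-7356} + \frac{38622}{49589}}{a{\left(278,240 \right)}} = \frac{\frac{9}{-7356} + \frac{38622}{49589}}{219} = \left(9 \left(- \frac{1}{7356}\right) + 38622 \cdot \frac{1}{49589}\right) \frac{1}{219} = \left(- \frac{3}{2452} + \frac{38622}{49589}\right) \frac{1}{219} = \frac{94552377}{121592228} \cdot \frac{1}{219} = \frac{31517459}{8876232644}$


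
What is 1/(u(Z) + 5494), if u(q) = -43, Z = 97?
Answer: 1/5451 ≈ 0.00018345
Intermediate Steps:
1/(u(Z) + 5494) = 1/(-43 + 5494) = 1/5451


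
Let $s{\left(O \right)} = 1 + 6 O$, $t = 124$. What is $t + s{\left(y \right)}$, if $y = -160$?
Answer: $-835$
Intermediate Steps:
$t + s{\left(y \right)} = 124 + \left(1 + 6 \left(-160\right)\right) = 124 + \left(1 - 960\right) = 124 - 959 = -835$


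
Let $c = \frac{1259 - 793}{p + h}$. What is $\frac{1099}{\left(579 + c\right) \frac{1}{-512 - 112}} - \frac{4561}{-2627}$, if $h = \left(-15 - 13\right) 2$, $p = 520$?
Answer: $- \frac{59620293049}{50498821} \approx -1180.6$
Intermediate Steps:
$h = -56$ ($h = \left(-28\right) 2 = -56$)
$c = \frac{233}{232}$ ($c = \frac{1259 - 793}{520 - 56} = \frac{466}{464} = 466 \cdot \frac{1}{464} = \frac{233}{232} \approx 1.0043$)
$\frac{1099}{\left(579 + c\right) \frac{1}{-512 - 112}} - \frac{4561}{-2627} = \frac{1099}{\left(579 + \frac{233}{232}\right) \frac{1}{-512 - 112}} - \frac{4561}{-2627} = \frac{1099}{\frac{134561}{232} \frac{1}{-624}} - - \frac{4561}{2627} = \frac{1099}{\frac{134561}{232} \left(- \frac{1}{624}\right)} + \frac{4561}{2627} = \frac{1099}{- \frac{134561}{144768}} + \frac{4561}{2627} = 1099 \left(- \frac{144768}{134561}\right) + \frac{4561}{2627} = - \frac{22728576}{19223} + \frac{4561}{2627} = - \frac{59620293049}{50498821}$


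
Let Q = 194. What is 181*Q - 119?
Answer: 34995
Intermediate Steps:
181*Q - 119 = 181*194 - 119 = 35114 - 119 = 34995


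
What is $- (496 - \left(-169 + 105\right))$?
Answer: $-560$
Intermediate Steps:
$- (496 - \left(-169 + 105\right)) = - (496 - -64) = - (496 + 64) = \left(-1\right) 560 = -560$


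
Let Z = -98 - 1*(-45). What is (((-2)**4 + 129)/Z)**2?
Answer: 21025/2809 ≈ 7.4849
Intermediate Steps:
Z = -53 (Z = -98 + 45 = -53)
(((-2)**4 + 129)/Z)**2 = (((-2)**4 + 129)/(-53))**2 = ((16 + 129)*(-1/53))**2 = (145*(-1/53))**2 = (-145/53)**2 = 21025/2809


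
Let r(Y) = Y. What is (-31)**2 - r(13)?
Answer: 948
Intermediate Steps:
(-31)**2 - r(13) = (-31)**2 - 1*13 = 961 - 13 = 948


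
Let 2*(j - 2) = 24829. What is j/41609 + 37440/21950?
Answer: 366076627/182663510 ≈ 2.0041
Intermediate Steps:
j = 24833/2 (j = 2 + (1/2)*24829 = 2 + 24829/2 = 24833/2 ≈ 12417.)
j/41609 + 37440/21950 = (24833/2)/41609 + 37440/21950 = (24833/2)*(1/41609) + 37440*(1/21950) = 24833/83218 + 3744/2195 = 366076627/182663510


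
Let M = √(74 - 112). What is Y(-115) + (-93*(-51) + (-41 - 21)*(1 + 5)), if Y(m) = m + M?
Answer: 4256 + I*√38 ≈ 4256.0 + 6.1644*I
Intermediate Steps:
M = I*√38 (M = √(-38) = I*√38 ≈ 6.1644*I)
Y(m) = m + I*√38
Y(-115) + (-93*(-51) + (-41 - 21)*(1 + 5)) = (-115 + I*√38) + (-93*(-51) + (-41 - 21)*(1 + 5)) = (-115 + I*√38) + (4743 - 62*6) = (-115 + I*√38) + (4743 - 372) = (-115 + I*√38) + 4371 = 4256 + I*√38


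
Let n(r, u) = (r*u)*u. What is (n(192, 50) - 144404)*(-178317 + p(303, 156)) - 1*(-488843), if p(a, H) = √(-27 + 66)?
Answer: -59841983089 + 335596*√39 ≈ -5.9840e+10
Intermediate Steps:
p(a, H) = √39
n(r, u) = r*u²
(n(192, 50) - 144404)*(-178317 + p(303, 156)) - 1*(-488843) = (192*50² - 144404)*(-178317 + √39) - 1*(-488843) = (192*2500 - 144404)*(-178317 + √39) + 488843 = (480000 - 144404)*(-178317 + √39) + 488843 = 335596*(-178317 + √39) + 488843 = (-59842471932 + 335596*√39) + 488843 = -59841983089 + 335596*√39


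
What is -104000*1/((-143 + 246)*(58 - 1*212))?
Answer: 52000/7931 ≈ 6.5565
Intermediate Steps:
-104000*1/((-143 + 246)*(58 - 1*212)) = -104000*1/(103*(58 - 212)) = -104000/(103*(-154)) = -104000/(-15862) = -104000*(-1/15862) = 52000/7931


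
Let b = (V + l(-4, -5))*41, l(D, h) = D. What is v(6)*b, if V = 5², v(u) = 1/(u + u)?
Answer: 287/4 ≈ 71.750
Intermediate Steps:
v(u) = 1/(2*u)
V = 25
b = 861 (b = (25 - 4)*41 = 21*41 = 861)
v(6)*b = ((½)/6)*861 = ((½)*(⅙))*861 = (1/12)*861 = 287/4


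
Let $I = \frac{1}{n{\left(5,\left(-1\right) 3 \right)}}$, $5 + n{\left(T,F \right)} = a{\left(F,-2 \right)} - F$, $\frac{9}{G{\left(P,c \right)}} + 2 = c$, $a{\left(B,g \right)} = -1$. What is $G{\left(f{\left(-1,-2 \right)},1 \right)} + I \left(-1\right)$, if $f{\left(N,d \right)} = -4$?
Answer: $- \frac{26}{3} \approx -8.6667$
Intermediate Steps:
$G{\left(P,c \right)} = \frac{9}{-2 + c}$
$n{\left(T,F \right)} = -6 - F$ ($n{\left(T,F \right)} = -5 - \left(1 + F\right) = -6 - F$)
$I = - \frac{1}{3}$ ($I = \frac{1}{-6 - \left(-1\right) 3} = \frac{1}{-6 - -3} = \frac{1}{-6 + 3} = \frac{1}{-3} = - \frac{1}{3} \approx -0.33333$)
$G{\left(f{\left(-1,-2 \right)},1 \right)} + I \left(-1\right) = \frac{9}{-2 + 1} - - \frac{1}{3} = \frac{9}{-1} + \frac{1}{3} = 9 \left(-1\right) + \frac{1}{3} = -9 + \frac{1}{3} = - \frac{26}{3}$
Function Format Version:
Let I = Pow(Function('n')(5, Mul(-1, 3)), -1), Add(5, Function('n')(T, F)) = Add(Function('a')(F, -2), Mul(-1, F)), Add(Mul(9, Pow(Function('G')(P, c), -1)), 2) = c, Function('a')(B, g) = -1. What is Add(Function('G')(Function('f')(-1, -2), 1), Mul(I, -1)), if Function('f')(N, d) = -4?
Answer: Rational(-26, 3) ≈ -8.6667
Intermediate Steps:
Function('G')(P, c) = Mul(9, Pow(Add(-2, c), -1))
Function('n')(T, F) = Add(-6, Mul(-1, F)) (Function('n')(T, F) = Add(-5, Add(-1, Mul(-1, F))) = Add(-6, Mul(-1, F)))
I = Rational(-1, 3) (I = Pow(Add(-6, Mul(-1, Mul(-1, 3))), -1) = Pow(Add(-6, Mul(-1, -3)), -1) = Pow(Add(-6, 3), -1) = Pow(-3, -1) = Rational(-1, 3) ≈ -0.33333)
Add(Function('G')(Function('f')(-1, -2), 1), Mul(I, -1)) = Add(Mul(9, Pow(Add(-2, 1), -1)), Mul(Rational(-1, 3), -1)) = Add(Mul(9, Pow(-1, -1)), Rational(1, 3)) = Add(Mul(9, -1), Rational(1, 3)) = Add(-9, Rational(1, 3)) = Rational(-26, 3)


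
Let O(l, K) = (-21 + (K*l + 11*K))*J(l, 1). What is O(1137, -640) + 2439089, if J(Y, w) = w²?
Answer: 1704348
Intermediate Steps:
O(l, K) = -21 + 11*K + K*l (O(l, K) = (-21 + (K*l + 11*K))*1² = (-21 + (11*K + K*l))*1 = (-21 + 11*K + K*l)*1 = -21 + 11*K + K*l)
O(1137, -640) + 2439089 = (-21 + 11*(-640) - 640*1137) + 2439089 = (-21 - 7040 - 727680) + 2439089 = -734741 + 2439089 = 1704348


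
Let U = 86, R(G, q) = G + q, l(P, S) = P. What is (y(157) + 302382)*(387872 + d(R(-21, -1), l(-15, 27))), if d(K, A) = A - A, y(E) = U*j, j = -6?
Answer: 117085369152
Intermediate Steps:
y(E) = -516 (y(E) = 86*(-6) = -516)
d(K, A) = 0
(y(157) + 302382)*(387872 + d(R(-21, -1), l(-15, 27))) = (-516 + 302382)*(387872 + 0) = 301866*387872 = 117085369152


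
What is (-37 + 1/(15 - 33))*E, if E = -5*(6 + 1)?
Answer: 23345/18 ≈ 1296.9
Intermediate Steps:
E = -35 (E = -5*7 = -35)
(-37 + 1/(15 - 33))*E = (-37 + 1/(15 - 33))*(-35) = (-37 + 1/(-18))*(-35) = (-37 - 1/18)*(-35) = -667/18*(-35) = 23345/18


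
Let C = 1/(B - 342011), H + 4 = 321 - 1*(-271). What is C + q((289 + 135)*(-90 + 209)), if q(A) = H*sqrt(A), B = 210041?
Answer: -1/131970 + 1176*sqrt(12614) ≈ 1.3208e+5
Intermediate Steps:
H = 588 (H = -4 + (321 - 1*(-271)) = -4 + (321 + 271) = -4 + 592 = 588)
q(A) = 588*sqrt(A)
C = -1/131970 (C = 1/(210041 - 342011) = 1/(-131970) = -1/131970 ≈ -7.5775e-6)
C + q((289 + 135)*(-90 + 209)) = -1/131970 + 588*sqrt((289 + 135)*(-90 + 209)) = -1/131970 + 588*sqrt(424*119) = -1/131970 + 588*sqrt(50456) = -1/131970 + 588*(2*sqrt(12614)) = -1/131970 + 1176*sqrt(12614)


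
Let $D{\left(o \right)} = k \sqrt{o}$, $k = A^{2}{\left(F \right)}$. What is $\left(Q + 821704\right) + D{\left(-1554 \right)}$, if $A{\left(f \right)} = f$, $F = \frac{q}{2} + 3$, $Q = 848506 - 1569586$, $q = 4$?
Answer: $100624 + 25 i \sqrt{1554} \approx 1.0062 \cdot 10^{5} + 985.52 i$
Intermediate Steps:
$Q = -721080$
$F = 5$ ($F = \frac{4}{2} + 3 = 4 \cdot \frac{1}{2} + 3 = 2 + 3 = 5$)
$k = 25$ ($k = 5^{2} = 25$)
$D{\left(o \right)} = 25 \sqrt{o}$
$\left(Q + 821704\right) + D{\left(-1554 \right)} = \left(-721080 + 821704\right) + 25 \sqrt{-1554} = 100624 + 25 i \sqrt{1554}$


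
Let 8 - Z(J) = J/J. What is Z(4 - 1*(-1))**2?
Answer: 49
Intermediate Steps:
Z(J) = 7 (Z(J) = 8 - J/J = 8 - 1*1 = 8 - 1 = 7)
Z(4 - 1*(-1))**2 = 7**2 = 49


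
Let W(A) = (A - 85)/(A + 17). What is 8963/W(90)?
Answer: 959041/5 ≈ 1.9181e+5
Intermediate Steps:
W(A) = (-85 + A)/(17 + A)
8963/W(90) = 8963/(((-85 + 90)/(17 + 90))) = 8963/((5/107)) = 8963/(((1/107)*5)) = 8963/(5/107) = 8963*(107/5) = 959041/5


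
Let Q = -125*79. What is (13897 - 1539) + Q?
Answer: 2483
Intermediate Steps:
Q = -9875
(13897 - 1539) + Q = (13897 - 1539) - 9875 = 12358 - 9875 = 2483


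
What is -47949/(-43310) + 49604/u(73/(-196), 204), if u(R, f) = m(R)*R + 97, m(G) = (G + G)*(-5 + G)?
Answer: 8105277544284311/15573022565290 ≈ 520.47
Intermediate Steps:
m(G) = 2*G*(-5 + G) (m(G) = (2*G)*(-5 + G) = 2*G*(-5 + G))
u(R, f) = 97 + 2*R**2*(-5 + R) (u(R, f) = (2*R*(-5 + R))*R + 97 = 2*R**2*(-5 + R) + 97 = 97 + 2*R**2*(-5 + R))
-47949/(-43310) + 49604/u(73/(-196), 204) = -47949/(-43310) + 49604/(97 + 2*(73/(-196))**2*(-5 + 73/(-196))) = -47949*(-1/43310) + 49604/(97 + 2*(73*(-1/196))**2*(-5 + 73*(-1/196))) = 47949/43310 + 49604/(97 + 2*(-73/196)**2*(-5 - 73/196)) = 47949/43310 + 49604/(97 + 2*(5329/38416)*(-1053/196)) = 47949/43310 + 49604/(97 - 5611437/3764768) = 47949/43310 + 49604/(359571059/3764768) = 47949/43310 + 49604*(3764768/359571059) = 47949/43310 + 186747551872/359571059 = 8105277544284311/15573022565290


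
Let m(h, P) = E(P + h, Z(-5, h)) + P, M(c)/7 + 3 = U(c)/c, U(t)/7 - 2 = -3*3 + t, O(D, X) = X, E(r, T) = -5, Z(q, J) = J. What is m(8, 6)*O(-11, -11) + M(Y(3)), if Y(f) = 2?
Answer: -309/2 ≈ -154.50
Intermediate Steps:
U(t) = -49 + 7*t (U(t) = 14 + 7*(-3*3 + t) = 14 + 7*(-9 + t) = 14 + (-63 + 7*t) = -49 + 7*t)
M(c) = -21 + 7*(-49 + 7*c)/c (M(c) = -21 + 7*((-49 + 7*c)/c) = -21 + 7*(-49 + 7*c)/c)
m(h, P) = -5 + P
m(8, 6)*O(-11, -11) + M(Y(3)) = (-5 + 6)*(-11) + (28 - 343/2) = 1*(-11) + (28 - 343*1/2) = -11 + (28 - 343/2) = -11 - 287/2 = -309/2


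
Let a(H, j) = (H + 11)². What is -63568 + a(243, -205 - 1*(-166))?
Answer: 948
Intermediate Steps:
a(H, j) = (11 + H)²
-63568 + a(243, -205 - 1*(-166)) = -63568 + (11 + 243)² = -63568 + 254² = -63568 + 64516 = 948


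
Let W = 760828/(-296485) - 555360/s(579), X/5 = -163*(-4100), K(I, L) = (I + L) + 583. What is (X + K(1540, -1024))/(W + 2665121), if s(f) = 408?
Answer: 16847517896755/13425989197669 ≈ 1.2548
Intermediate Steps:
K(I, L) = 583 + I + L
X = 3341500 (X = 5*(-163*(-4100)) = 5*668300 = 3341500)
W = -6873596976/5040245 (W = 760828/(-296485) - 555360/408 = 760828*(-1/296485) - 555360*1/408 = -760828/296485 - 23140/17 = -6873596976/5040245 ≈ -1363.7)
(X + K(1540, -1024))/(W + 2665121) = (3341500 + (583 + 1540 - 1024))/(-6873596976/5040245 + 2665121) = (3341500 + 1099)/(13425989197669/5040245) = 3342599*(5040245/13425989197669) = 16847517896755/13425989197669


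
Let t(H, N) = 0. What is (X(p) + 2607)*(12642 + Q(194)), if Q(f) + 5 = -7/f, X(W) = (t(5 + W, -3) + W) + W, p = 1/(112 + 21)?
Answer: 850040567543/25802 ≈ 3.2945e+7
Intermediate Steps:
p = 1/133 ≈ 0.0075188
X(W) = 2*W (X(W) = (0 + W) + W = W + W = 2*W)
Q(f) = -5 - 7/f
(X(p) + 2607)*(12642 + Q(194)) = (2*(1/133) + 2607)*(12642 + (-5 - 7/194)) = (2/133 + 2607)*(12642 + (-5 - 7*1/194)) = 346733*(12642 + (-5 - 7/194))/133 = 346733*(12642 - 977/194)/133 = (346733/133)*(2451571/194) = 850040567543/25802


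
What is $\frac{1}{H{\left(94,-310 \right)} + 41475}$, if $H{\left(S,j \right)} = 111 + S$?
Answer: $\frac{1}{41680} \approx 2.3992 \cdot 10^{-5}$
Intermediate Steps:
$\frac{1}{H{\left(94,-310 \right)} + 41475} = \frac{1}{\left(111 + 94\right) + 41475} = \frac{1}{205 + 41475} = \frac{1}{41680}$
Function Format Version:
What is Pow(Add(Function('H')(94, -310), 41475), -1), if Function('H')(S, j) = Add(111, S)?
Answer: Rational(1, 41680) ≈ 2.3992e-5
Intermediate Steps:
Pow(Add(Function('H')(94, -310), 41475), -1) = Pow(Add(Add(111, 94), 41475), -1) = Pow(Add(205, 41475), -1) = Pow(41680, -1) = Rational(1, 41680)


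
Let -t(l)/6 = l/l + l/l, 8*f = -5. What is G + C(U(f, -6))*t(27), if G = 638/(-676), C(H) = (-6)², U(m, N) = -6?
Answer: -146335/338 ≈ -432.94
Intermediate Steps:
f = -5/8 (f = (⅛)*(-5) = -5/8 ≈ -0.62500)
C(H) = 36
G = -319/338 (G = 638*(-1/676) = -319/338 ≈ -0.94379)
t(l) = -12 (t(l) = -6*(l/l + l/l) = -6*(1 + 1) = -6*2 = -12)
G + C(U(f, -6))*t(27) = -319/338 + 36*(-12) = -319/338 - 432 = -146335/338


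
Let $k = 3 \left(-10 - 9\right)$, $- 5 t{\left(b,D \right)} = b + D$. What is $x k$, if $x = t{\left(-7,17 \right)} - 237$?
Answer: $13623$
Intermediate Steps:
$t{\left(b,D \right)} = - \frac{D}{5} - \frac{b}{5}$ ($t{\left(b,D \right)} = - \frac{b + D}{5} = - \frac{D + b}{5} = - \frac{D}{5} - \frac{b}{5}$)
$k = -57$ ($k = 3 \left(-19\right) = -57$)
$x = -239$ ($x = \left(\left(- \frac{1}{5}\right) 17 - - \frac{7}{5}\right) - 237 = \left(- \frac{17}{5} + \frac{7}{5}\right) - 237 = -2 - 237 = -239$)
$x k = \left(-239\right) \left(-57\right) = 13623$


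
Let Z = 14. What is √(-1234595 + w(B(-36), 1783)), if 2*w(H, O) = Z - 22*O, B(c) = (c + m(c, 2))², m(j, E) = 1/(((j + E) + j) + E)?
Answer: I*√1254201 ≈ 1119.9*I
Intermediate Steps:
m(j, E) = 1/(2*E + 2*j) (m(j, E) = 1/(((E + j) + j) + E) = 1/((E + 2*j) + E) = 1/(2*E + 2*j))
B(c) = (c + 1/(2*(2 + c)))²
w(H, O) = 7 - 11*O (w(H, O) = (14 - 22*O)/2 = 7 - 11*O)
√(-1234595 + w(B(-36), 1783)) = √(-1234595 + (7 - 11*1783)) = √(-1234595 + (7 - 19613)) = √(-1234595 - 19606) = √(-1254201) = I*√1254201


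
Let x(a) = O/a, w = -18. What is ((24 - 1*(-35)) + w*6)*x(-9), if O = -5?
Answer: -245/9 ≈ -27.222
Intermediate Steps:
x(a) = -5/a
((24 - 1*(-35)) + w*6)*x(-9) = ((24 - 1*(-35)) - 18*6)*(-5/(-9)) = ((24 + 35) - 108)*(-5*(-⅑)) = (59 - 108)*(5/9) = -49*5/9 = -245/9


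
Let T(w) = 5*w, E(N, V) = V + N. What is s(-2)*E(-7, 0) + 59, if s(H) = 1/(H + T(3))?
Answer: 760/13 ≈ 58.462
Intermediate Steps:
E(N, V) = N + V
s(H) = 1/(15 + H) (s(H) = 1/(H + 5*3) = 1/(H + 15) = 1/(15 + H))
s(-2)*E(-7, 0) + 59 = (-7 + 0)/(15 - 2) + 59 = -7/13 + 59 = 760/13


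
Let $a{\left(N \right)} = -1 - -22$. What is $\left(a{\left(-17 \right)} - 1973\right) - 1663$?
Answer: $-3615$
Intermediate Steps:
$a{\left(N \right)} = 21$ ($a{\left(N \right)} = -1 + 22 = 21$)
$\left(a{\left(-17 \right)} - 1973\right) - 1663 = \left(21 - 1973\right) - 1663 = -1952 - 1663 = -3615$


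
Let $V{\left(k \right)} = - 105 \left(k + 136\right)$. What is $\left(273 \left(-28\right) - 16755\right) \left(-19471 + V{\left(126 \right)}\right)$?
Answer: $1146289419$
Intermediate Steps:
$V{\left(k \right)} = -14280 - 105 k$ ($V{\left(k \right)} = - 105 \left(136 + k\right) = -14280 - 105 k$)
$\left(273 \left(-28\right) - 16755\right) \left(-19471 + V{\left(126 \right)}\right) = \left(273 \left(-28\right) - 16755\right) \left(-19471 - 27510\right) = \left(-7644 - 16755\right) \left(-19471 - 27510\right) = - 24399 \left(-19471 - 27510\right) = \left(-24399\right) \left(-46981\right) = 1146289419$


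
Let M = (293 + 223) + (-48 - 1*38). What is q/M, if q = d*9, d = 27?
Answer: 243/430 ≈ 0.56512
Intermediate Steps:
M = 430 (M = 516 + (-48 - 38) = 516 - 86 = 430)
q = 243 (q = 27*9 = 243)
q/M = 243/430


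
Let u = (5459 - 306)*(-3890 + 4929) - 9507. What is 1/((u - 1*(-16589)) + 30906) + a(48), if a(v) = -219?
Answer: -1180838144/5391955 ≈ -219.00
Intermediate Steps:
u = 5344460 (u = 5153*1039 - 9507 = 5353967 - 9507 = 5344460)
1/((u - 1*(-16589)) + 30906) + a(48) = 1/((5344460 - 1*(-16589)) + 30906) - 219 = 1/((5344460 + 16589) + 30906) - 219 = 1/(5361049 + 30906) - 219 = 1/5391955 - 219 = -1180838144/5391955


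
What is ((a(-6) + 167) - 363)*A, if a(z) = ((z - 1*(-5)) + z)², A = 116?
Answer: -17052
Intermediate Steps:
a(z) = (5 + 2*z)² (a(z) = ((z + 5) + z)² = ((5 + z) + z)² = (5 + 2*z)²)
((a(-6) + 167) - 363)*A = (((5 + 2*(-6))² + 167) - 363)*116 = (((5 - 12)² + 167) - 363)*116 = (((-7)² + 167) - 363)*116 = ((49 + 167) - 363)*116 = (216 - 363)*116 = -147*116 = -17052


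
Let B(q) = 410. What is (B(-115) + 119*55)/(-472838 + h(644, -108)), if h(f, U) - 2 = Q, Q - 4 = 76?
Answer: -6955/472756 ≈ -0.014712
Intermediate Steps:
Q = 80 (Q = 4 + 76 = 80)
h(f, U) = 82 (h(f, U) = 2 + 80 = 82)
(B(-115) + 119*55)/(-472838 + h(644, -108)) = (410 + 119*55)/(-472838 + 82) = (410 + 6545)/(-472756) = 6955*(-1/472756) = -6955/472756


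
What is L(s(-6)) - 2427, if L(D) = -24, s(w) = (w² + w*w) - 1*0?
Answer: -2451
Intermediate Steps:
s(w) = 2*w² (s(w) = (w² + w²) + 0 = 2*w² + 0 = 2*w²)
L(s(-6)) - 2427 = -24 - 2427 = -2451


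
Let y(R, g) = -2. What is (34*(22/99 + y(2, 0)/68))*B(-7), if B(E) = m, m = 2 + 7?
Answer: 59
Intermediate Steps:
m = 9
B(E) = 9
(34*(22/99 + y(2, 0)/68))*B(-7) = (34*(22/99 - 2/68))*9 = (34*(22*(1/99) - 2*1/68))*9 = (34*(2/9 - 1/34))*9 = (34*(59/306))*9 = (59/9)*9 = 59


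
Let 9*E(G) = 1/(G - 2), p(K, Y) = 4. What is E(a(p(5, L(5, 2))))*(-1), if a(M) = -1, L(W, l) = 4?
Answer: 1/27 ≈ 0.037037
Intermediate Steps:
E(G) = 1/(9*(-2 + G)) (E(G) = 1/(9*(G - 2)) = 1/(9*(-2 + G)))
E(a(p(5, L(5, 2))))*(-1) = (1/(9*(-2 - 1)))*(-1) = ((⅑)/(-3))*(-1) = ((⅑)*(-⅓))*(-1) = -1/27*(-1) = 1/27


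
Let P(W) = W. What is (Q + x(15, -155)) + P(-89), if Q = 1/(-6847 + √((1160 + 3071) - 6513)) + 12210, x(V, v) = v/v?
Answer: 568324095455/46883691 - I*√2282/46883691 ≈ 12122.0 - 1.0189e-6*I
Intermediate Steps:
x(V, v) = 1
Q = 12210 + 1/(-6847 + I*√2282) (Q = 1/(-6847 + √(4231 - 6513)) + 12210 = 1/(-6847 + √(-2282)) + 12210 = 1/(-6847 + I*√2282) + 12210 = 12210 + 1/(-6847 + I*√2282) ≈ 12210.0 - 1.0189e-6*I)
(Q + x(15, -155)) + P(-89) = ((572449860263/46883691 - I*√2282/46883691) + 1) - 89 = (572496743954/46883691 - I*√2282/46883691) - 89 = 568324095455/46883691 - I*√2282/46883691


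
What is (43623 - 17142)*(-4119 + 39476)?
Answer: 936288717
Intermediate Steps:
(43623 - 17142)*(-4119 + 39476) = 26481*35357 = 936288717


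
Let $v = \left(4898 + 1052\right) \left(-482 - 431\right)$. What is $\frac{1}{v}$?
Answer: $- \frac{1}{5432350} \approx -1.8408 \cdot 10^{-7}$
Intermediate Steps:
$v = -5432350$ ($v = 5950 \left(-913\right) = -5432350$)
$\frac{1}{v} = \frac{1}{-5432350} = - \frac{1}{5432350}$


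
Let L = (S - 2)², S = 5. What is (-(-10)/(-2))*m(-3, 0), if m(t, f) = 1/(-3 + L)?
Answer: -⅚ ≈ -0.83333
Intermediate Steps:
L = 9 (L = (5 - 2)² = 3² = 9)
m(t, f) = ⅙ (m(t, f) = 1/(-3 + 9) = 1/6 = ⅙)
(-(-10)/(-2))*m(-3, 0) = -(-10)/(-2)*(⅙) = -(-10)*(-1)/2*(⅙) = -5*1*(⅙) = -5*⅙ = -⅚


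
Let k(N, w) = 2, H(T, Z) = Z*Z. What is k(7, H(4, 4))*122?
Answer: 244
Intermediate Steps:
H(T, Z) = Z²
k(7, H(4, 4))*122 = 2*122 = 244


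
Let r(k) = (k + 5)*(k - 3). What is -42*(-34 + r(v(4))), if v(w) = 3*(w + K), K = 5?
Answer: -30828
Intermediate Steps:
v(w) = 15 + 3*w (v(w) = 3*(w + 5) = 3*(5 + w) = 15 + 3*w)
r(k) = (-3 + k)*(5 + k) (r(k) = (5 + k)*(-3 + k) = (-3 + k)*(5 + k))
-42*(-34 + r(v(4))) = -42*(-34 + (-15 + (15 + 3*4)² + 2*(15 + 3*4))) = -42*(-34 + (-15 + (15 + 12)² + 2*(15 + 12))) = -42*(-34 + (-15 + 27² + 2*27)) = -42*(-34 + (-15 + 729 + 54)) = -42*(-34 + 768) = -42*734 = -30828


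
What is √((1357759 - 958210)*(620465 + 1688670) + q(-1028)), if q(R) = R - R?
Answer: √922612580115 ≈ 9.6053e+5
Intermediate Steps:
q(R) = 0
√((1357759 - 958210)*(620465 + 1688670) + q(-1028)) = √((1357759 - 958210)*(620465 + 1688670) + 0) = √(399549*2309135 + 0) = √(922612580115 + 0) = √922612580115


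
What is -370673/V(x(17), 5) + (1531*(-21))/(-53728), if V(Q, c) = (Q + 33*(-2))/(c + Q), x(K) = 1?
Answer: 119495203479/3492320 ≈ 34217.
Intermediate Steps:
V(Q, c) = (-66 + Q)/(Q + c) (V(Q, c) = (Q - 66)/(Q + c) = (-66 + Q)/(Q + c))
-370673/V(x(17), 5) + (1531*(-21))/(-53728) = -370673*(1 + 5)/(-66 + 1) + (1531*(-21))/(-53728) = -370673/(-65/6) - 32151*(-1/53728) = -370673/((1/6)*(-65)) + 32151/53728 = -370673/(-65/6) + 32151/53728 = -370673*(-6/65) + 32151/53728 = 2224038/65 + 32151/53728 = 119495203479/3492320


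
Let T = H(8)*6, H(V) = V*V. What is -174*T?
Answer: -66816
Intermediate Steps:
H(V) = V**2
T = 384 (T = 8**2*6 = 64*6 = 384)
-174*T = -174*384 = -66816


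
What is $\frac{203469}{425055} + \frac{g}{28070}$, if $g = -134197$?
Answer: $- \frac{488854581}{113631370} \approx -4.3021$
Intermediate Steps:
$\frac{203469}{425055} + \frac{g}{28070} = \frac{203469}{425055} - \frac{134197}{28070} = 203469 \cdot \frac{1}{425055} - \frac{19171}{4010} = \frac{67823}{141685} - \frac{19171}{4010} = - \frac{488854581}{113631370}$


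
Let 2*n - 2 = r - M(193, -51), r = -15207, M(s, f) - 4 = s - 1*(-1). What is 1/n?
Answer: -2/15403 ≈ -0.00012984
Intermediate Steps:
M(s, f) = 5 + s (M(s, f) = 4 + (s - 1*(-1)) = 4 + (s + 1) = 4 + (1 + s) = 5 + s)
n = -15403/2 (n = 1 + (-15207 - (5 + 193))/2 = 1 + (-15207 - 1*198)/2 = 1 + (-15207 - 198)/2 = 1 + (½)*(-15405) = 1 - 15405/2 = -15403/2 ≈ -7701.5)
1/n = 1/(-15403/2) = -2/15403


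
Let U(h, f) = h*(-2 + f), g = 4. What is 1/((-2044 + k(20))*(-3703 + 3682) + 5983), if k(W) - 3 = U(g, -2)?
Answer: 1/49180 ≈ 2.0333e-5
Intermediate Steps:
k(W) = -13 (k(W) = 3 + 4*(-2 - 2) = 3 + 4*(-4) = 3 - 16 = -13)
1/((-2044 + k(20))*(-3703 + 3682) + 5983) = 1/((-2044 - 13)*(-3703 + 3682) + 5983) = 1/(-2057*(-21) + 5983) = 1/(43197 + 5983) = 1/49180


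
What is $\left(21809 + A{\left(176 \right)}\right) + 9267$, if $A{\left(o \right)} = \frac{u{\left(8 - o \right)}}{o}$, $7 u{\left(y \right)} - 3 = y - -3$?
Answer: $\frac{19142735}{616} \approx 31076.0$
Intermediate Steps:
$u{\left(y \right)} = \frac{6}{7} + \frac{y}{7}$ ($u{\left(y \right)} = \frac{3}{7} + \frac{y - -3}{7} = \frac{3}{7} + \frac{y + 3}{7} = \frac{3}{7} + \frac{3 + y}{7} = \frac{3}{7} + \left(\frac{3}{7} + \frac{y}{7}\right) = \frac{6}{7} + \frac{y}{7}$)
$A{\left(o \right)} = \frac{2 - \frac{o}{7}}{o}$ ($A{\left(o \right)} = \frac{\frac{6}{7} + \frac{8 - o}{7}}{o} = \frac{\frac{6}{7} - \left(- \frac{8}{7} + \frac{o}{7}\right)}{o} = \frac{2 - \frac{o}{7}}{o}$)
$\left(21809 + A{\left(176 \right)}\right) + 9267 = \left(21809 + \frac{14 - 176}{7 \cdot 176}\right) + 9267 = \left(21809 + \frac{1}{7} \cdot \frac{1}{176} \left(14 - 176\right)\right) + 9267 = \left(21809 + \frac{1}{7} \cdot \frac{1}{176} \left(-162\right)\right) + 9267 = \left(21809 - \frac{81}{616}\right) + 9267 = \frac{13434263}{616} + 9267 = \frac{19142735}{616}$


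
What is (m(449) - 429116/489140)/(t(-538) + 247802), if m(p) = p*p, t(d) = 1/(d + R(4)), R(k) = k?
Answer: 13164526317204/16181517560095 ≈ 0.81355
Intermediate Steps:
t(d) = 1/(4 + d) (t(d) = 1/(d + 4) = 1/(4 + d))
m(p) = p**2
(m(449) - 429116/489140)/(t(-538) + 247802) = (449**2 - 429116/489140)/(1/(4 - 538) + 247802) = (201601 - 429116*1/489140)/(1/(-534) + 247802) = (201601 - 107279/122285)/(-1/534 + 247802) = 24652671006/(122285*(132326267/534)) = (24652671006/122285)*(534/132326267) = 13164526317204/16181517560095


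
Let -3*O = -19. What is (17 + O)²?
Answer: 4900/9 ≈ 544.44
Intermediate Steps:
O = 19/3 (O = -⅓*(-19) = 19/3 ≈ 6.3333)
(17 + O)² = (17 + 19/3)² = (70/3)² = 4900/9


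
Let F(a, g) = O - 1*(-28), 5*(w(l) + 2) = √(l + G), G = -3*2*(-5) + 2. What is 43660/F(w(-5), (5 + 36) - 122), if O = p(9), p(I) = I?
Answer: 1180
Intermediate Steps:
O = 9
G = 32 (G = -6*(-5) + 2 = 30 + 2 = 32)
w(l) = -2 + √(32 + l)/5 (w(l) = -2 + √(l + 32)/5 = -2 + √(32 + l)/5)
F(a, g) = 37 (F(a, g) = 9 - 1*(-28) = 9 + 28 = 37)
43660/F(w(-5), (5 + 36) - 122) = 43660/37 = 43660*(1/37) = 1180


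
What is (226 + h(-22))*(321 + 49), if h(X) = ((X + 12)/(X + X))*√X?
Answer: 83620 + 925*I*√22/11 ≈ 83620.0 + 394.42*I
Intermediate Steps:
h(X) = (12 + X)/(2*√X) (h(X) = ((12 + X)/((2*X)))*√X = ((12 + X)*(1/(2*X)))*√X = ((12 + X)/(2*X))*√X = (12 + X)/(2*√X))
(226 + h(-22))*(321 + 49) = (226 + (12 - 22)/(2*√(-22)))*(321 + 49) = (226 + (½)*(-I*√22/22)*(-10))*370 = (226 + 5*I*√22/22)*370 = 83620 + 925*I*√22/11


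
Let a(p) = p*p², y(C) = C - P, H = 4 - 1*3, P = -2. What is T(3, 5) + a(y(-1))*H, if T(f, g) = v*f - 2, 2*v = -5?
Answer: -17/2 ≈ -8.5000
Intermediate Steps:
v = -5/2 (v = (½)*(-5) = -5/2 ≈ -2.5000)
H = 1 (H = 4 - 3 = 1)
y(C) = 2 + C (y(C) = C - 1*(-2) = C + 2 = 2 + C)
a(p) = p³
T(f, g) = -2 - 5*f/2 (T(f, g) = -5*f/2 - 2 = -2 - 5*f/2)
T(3, 5) + a(y(-1))*H = (-2 - 5/2*3) + (2 - 1)³*1 = (-2 - 15/2) + 1³*1 = -19/2 + 1*1 = -19/2 + 1 = -17/2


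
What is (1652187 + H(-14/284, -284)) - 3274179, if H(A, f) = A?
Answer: -230322871/142 ≈ -1.6220e+6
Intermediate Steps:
(1652187 + H(-14/284, -284)) - 3274179 = (1652187 - 14/284) - 3274179 = (1652187 - 14*1/284) - 3274179 = (1652187 - 7/142) - 3274179 = 234610547/142 - 3274179 = -230322871/142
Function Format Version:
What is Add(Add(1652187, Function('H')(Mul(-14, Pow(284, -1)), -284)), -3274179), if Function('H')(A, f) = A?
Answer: Rational(-230322871, 142) ≈ -1.6220e+6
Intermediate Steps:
Add(Add(1652187, Function('H')(Mul(-14, Pow(284, -1)), -284)), -3274179) = Add(Add(1652187, Mul(-14, Pow(284, -1))), -3274179) = Add(Add(1652187, Mul(-14, Rational(1, 284))), -3274179) = Add(Add(1652187, Rational(-7, 142)), -3274179) = Add(Rational(234610547, 142), -3274179) = Rational(-230322871, 142)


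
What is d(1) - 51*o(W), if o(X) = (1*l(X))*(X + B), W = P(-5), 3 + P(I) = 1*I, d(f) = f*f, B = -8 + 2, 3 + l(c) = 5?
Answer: 1429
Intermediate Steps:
l(c) = 2 (l(c) = -3 + 5 = 2)
B = -6
d(f) = f²
P(I) = -3 + I (P(I) = -3 + 1*I = -3 + I)
W = -8 (W = -3 - 5 = -8)
o(X) = -12 + 2*X (o(X) = (1*2)*(X - 6) = 2*(-6 + X) = -12 + 2*X)
d(1) - 51*o(W) = 1² - 51*(-12 + 2*(-8)) = 1 - 51*(-12 - 16) = 1 - 51*(-28) = 1 + 1428 = 1429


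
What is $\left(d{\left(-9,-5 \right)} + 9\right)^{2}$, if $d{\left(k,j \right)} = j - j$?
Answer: $81$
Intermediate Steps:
$d{\left(k,j \right)} = 0$
$\left(d{\left(-9,-5 \right)} + 9\right)^{2} = \left(0 + 9\right)^{2} = 9^{2} = 81$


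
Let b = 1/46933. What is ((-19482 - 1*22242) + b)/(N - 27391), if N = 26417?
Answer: 1958232491/45712742 ≈ 42.838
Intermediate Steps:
b = 1/46933 ≈ 2.1307e-5
((-19482 - 1*22242) + b)/(N - 27391) = ((-19482 - 1*22242) + 1/46933)/(26417 - 27391) = ((-19482 - 22242) + 1/46933)/(-974) = (-41724 + 1/46933)*(-1/974) = -1958232491/46933*(-1/974) = 1958232491/45712742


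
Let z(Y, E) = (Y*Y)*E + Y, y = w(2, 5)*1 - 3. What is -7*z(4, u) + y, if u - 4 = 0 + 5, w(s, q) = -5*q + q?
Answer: -1059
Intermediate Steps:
w(s, q) = -4*q
u = 9 (u = 4 + (0 + 5) = 4 + 5 = 9)
y = -23 (y = -4*5*1 - 3 = -20*1 - 3 = -20 - 3 = -23)
z(Y, E) = Y + E*Y**2 (z(Y, E) = Y**2*E + Y = E*Y**2 + Y = Y + E*Y**2)
-7*z(4, u) + y = -28*(1 + 9*4) - 23 = -28*(1 + 36) - 23 = -28*37 - 23 = -7*148 - 23 = -1036 - 23 = -1059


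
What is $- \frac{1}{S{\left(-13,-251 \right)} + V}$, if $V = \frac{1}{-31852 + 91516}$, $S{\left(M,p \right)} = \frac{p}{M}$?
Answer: $- \frac{775632}{14975677} \approx -0.051793$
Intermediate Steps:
$V = \frac{1}{59664} \approx 1.6761 \cdot 10^{-5}$
$- \frac{1}{S{\left(-13,-251 \right)} + V} = - \frac{1}{- \frac{251}{-13} + \frac{1}{59664}} = - \frac{1}{\left(-251\right) \left(- \frac{1}{13}\right) + \frac{1}{59664}} = - \frac{1}{\frac{251}{13} + \frac{1}{59664}} = - \frac{1}{\frac{14975677}{775632}} = \left(-1\right) \frac{775632}{14975677} = - \frac{775632}{14975677}$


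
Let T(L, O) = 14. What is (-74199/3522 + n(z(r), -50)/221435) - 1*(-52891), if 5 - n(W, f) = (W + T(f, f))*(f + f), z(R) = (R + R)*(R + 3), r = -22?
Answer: 2748883092561/51992938 ≈ 52870.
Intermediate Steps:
z(R) = 2*R*(3 + R) (z(R) = (2*R)*(3 + R) = 2*R*(3 + R))
n(W, f) = 5 - 2*f*(14 + W) (n(W, f) = 5 - (W + 14)*(f + f) = 5 - (14 + W)*2*f = 5 - 2*f*(14 + W))
(-74199/3522 + n(z(r), -50)/221435) - 1*(-52891) = (-74199/3522 + (5 - 28*(-50) - 2*2*(-22)*(3 - 22)*(-50))/221435) - 1*(-52891) = (-74199*1/3522 + (5 + 1400 - 2*2*(-22)*(-19)*(-50))*(1/221435)) + 52891 = (-24733/1174 + (5 + 1400 - 2*836*(-50))*(1/221435)) + 52891 = (-24733/1174 + (5 + 1400 + 83600)*(1/221435)) + 52891 = (-24733/1174 + 85005*(1/221435)) + 52891 = (-24733/1174 + 17001/44287) + 52891 = -1075391197/51992938 + 52891 = 2748883092561/51992938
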